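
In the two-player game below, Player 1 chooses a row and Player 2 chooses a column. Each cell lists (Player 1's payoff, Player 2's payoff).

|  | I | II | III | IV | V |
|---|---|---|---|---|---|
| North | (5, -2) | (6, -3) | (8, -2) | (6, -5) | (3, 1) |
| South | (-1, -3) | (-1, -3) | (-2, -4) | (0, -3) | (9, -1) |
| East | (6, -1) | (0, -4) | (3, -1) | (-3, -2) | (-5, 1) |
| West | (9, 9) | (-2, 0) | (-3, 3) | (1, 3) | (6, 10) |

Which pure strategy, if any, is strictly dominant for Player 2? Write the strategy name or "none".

V vs I: North: 1>-2, South: -1>-3, East: 1>-1, West: 10>9.
V vs II: North: 1>-3, South: -1>-3, East: 1>-4, West: 10>0.
V vs III: North: 1>-2, South: -1>-4, East: 1>-1, West: 10>3.
V vs IV: North: 1>-5, South: -1>-3, East: 1>-2, West: 10>3.
V strictly beats every other strategy against every opponent action, so it is strictly dominant.

V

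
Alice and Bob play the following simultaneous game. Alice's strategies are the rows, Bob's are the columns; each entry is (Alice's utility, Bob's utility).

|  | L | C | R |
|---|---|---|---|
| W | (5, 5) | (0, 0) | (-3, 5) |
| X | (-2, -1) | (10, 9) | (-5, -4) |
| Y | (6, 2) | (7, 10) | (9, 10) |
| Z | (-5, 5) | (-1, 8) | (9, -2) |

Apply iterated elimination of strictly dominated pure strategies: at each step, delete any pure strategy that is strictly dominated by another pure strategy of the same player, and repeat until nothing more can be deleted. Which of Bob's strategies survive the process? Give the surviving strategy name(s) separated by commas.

C, R

Row W is eliminated: Y beats it against every remaining column (L: 6>5, C: 7>0, R: 9>-3).
Column L is eliminated: C beats it against every remaining row (X: 9>-1, Y: 10>2, Z: 8>5).
Among the remaining strategies, none is strictly dominated by another pure strategy of the same player, so the elimination stops.
Surviving strategies — Alice: {X, Y, Z}; Bob: {C, R}.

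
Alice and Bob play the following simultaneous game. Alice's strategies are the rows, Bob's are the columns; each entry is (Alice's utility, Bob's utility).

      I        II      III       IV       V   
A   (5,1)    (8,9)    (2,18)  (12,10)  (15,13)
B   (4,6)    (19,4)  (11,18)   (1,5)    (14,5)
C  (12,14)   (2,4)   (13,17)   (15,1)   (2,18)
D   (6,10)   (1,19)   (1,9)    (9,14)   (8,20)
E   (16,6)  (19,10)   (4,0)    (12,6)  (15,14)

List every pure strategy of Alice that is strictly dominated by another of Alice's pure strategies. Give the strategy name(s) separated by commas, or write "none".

Nothing dominates A: B at I (5>4); C at II (8>2); D at II (8>1); E at IV (12=12).
B is not dominated — it holds its own against A at II (19>8); C at II (19>2); D at II (19>1); E at II (19=19).
C: no other strategy beats it everywhere (A at I (12>5); B at I (12>4); D at I (12>6); E at III (13>4)).
E strictly dominates D — I: 16>6, II: 19>1, III: 4>1, IV: 12>9, V: 15>8.
E: no other strategy beats it everywhere (A at I (16>5); B at I (16>4); C at I (16>12); D at I (16>6)).

D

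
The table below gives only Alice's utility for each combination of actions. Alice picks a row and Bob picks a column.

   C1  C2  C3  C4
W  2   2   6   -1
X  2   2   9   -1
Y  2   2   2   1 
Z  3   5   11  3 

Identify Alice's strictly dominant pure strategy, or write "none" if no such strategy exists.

Z

Z vs W: C1: 3>2, C2: 5>2, C3: 11>6, C4: 3>-1.
Z vs X: C1: 3>2, C2: 5>2, C3: 11>9, C4: 3>-1.
Z vs Y: C1: 3>2, C2: 5>2, C3: 11>2, C4: 3>1.
Z strictly beats every other strategy against every opponent action, so it is strictly dominant.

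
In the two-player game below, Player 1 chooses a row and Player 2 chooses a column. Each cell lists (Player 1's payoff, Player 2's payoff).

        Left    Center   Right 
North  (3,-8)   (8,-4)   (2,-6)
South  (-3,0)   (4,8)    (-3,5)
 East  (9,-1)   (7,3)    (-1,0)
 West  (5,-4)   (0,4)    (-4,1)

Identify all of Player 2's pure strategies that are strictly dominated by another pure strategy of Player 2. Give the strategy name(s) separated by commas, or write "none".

Left, Right

Left: dominated, since Center does at least as well everywhere (North: -4>-8, South: 8>0, East: 3>-1, West: 4>-4).
Center is not dominated — it holds its own against Left at North (-4>-8); Right at North (-4>-6).
Right is strictly dominated by Center (North: -4>-6, South: 8>5, East: 3>0, West: 4>1).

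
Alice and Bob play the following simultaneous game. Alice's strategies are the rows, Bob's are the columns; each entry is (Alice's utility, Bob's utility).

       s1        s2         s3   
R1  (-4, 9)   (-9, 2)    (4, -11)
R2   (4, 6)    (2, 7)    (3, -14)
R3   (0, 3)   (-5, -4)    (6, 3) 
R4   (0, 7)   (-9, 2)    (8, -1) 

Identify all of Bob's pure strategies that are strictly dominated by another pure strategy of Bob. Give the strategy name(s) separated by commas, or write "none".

Nothing dominates s1: s2 at R1 (9>2); s3 at R1 (9>-11).
Nothing dominates s2: s1 at R2 (7>6); s3 at R1 (2>-11).
s3 is not dominated — it holds its own against s1 at R3 (3=3); s2 at R3 (3>-4).

none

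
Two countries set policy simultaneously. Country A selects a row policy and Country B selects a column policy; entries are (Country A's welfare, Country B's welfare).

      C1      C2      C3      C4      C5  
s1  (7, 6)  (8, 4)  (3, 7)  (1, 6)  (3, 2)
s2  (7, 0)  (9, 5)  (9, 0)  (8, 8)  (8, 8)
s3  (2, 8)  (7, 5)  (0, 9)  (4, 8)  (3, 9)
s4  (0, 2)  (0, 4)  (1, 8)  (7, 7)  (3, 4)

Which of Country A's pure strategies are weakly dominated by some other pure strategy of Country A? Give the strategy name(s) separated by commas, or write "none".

s2 weakly dominates s1 — C1: 7=7, C2: 9>8, C3: 9>3, C4: 8>1, C5: 8>3.
s2: no other strategy beats it everywhere (s1 at C2 (9>8); s3 at C1 (7>2); s4 at C1 (7>0)).
s3 is weakly dominated by s2 (C1: 7>2, C2: 9>7, C3: 9>0, C4: 8>4, C5: 8>3).
s4: dominated, since s2 does at least as well everywhere (C1: 7>0, C2: 9>0, C3: 9>1, C4: 8>7, C5: 8>3).

s1, s3, s4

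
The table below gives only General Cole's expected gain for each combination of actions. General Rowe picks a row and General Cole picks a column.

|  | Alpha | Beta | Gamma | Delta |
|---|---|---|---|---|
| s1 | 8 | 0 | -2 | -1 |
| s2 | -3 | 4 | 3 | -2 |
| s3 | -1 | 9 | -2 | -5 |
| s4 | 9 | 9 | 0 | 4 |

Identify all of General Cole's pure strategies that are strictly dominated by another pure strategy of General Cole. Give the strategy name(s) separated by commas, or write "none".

Gamma, Delta

Nothing dominates Alpha: Beta at s1 (8>0); Gamma at s1 (8>-2); Delta at s1 (8>-1).
Nothing dominates Beta: Alpha at s2 (4>-3); Gamma at s1 (0>-2); Delta at s1 (0>-1).
Beta strictly dominates Gamma — s1: 0>-2, s2: 4>3, s3: 9>-2, s4: 9>0.
Beta strictly dominates Delta — s1: 0>-1, s2: 4>-2, s3: 9>-5, s4: 9>4.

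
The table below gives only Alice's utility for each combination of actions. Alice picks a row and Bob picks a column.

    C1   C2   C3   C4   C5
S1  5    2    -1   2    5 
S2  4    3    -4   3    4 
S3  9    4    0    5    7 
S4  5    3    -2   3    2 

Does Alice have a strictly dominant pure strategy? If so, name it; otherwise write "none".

S3 vs S1: C1: 9>5, C2: 4>2, C3: 0>-1, C4: 5>2, C5: 7>5.
S3 vs S2: C1: 9>4, C2: 4>3, C3: 0>-4, C4: 5>3, C5: 7>4.
S3 vs S4: C1: 9>5, C2: 4>3, C3: 0>-2, C4: 5>3, C5: 7>2.
S3 strictly beats every other strategy against every opponent action, so it is strictly dominant.

S3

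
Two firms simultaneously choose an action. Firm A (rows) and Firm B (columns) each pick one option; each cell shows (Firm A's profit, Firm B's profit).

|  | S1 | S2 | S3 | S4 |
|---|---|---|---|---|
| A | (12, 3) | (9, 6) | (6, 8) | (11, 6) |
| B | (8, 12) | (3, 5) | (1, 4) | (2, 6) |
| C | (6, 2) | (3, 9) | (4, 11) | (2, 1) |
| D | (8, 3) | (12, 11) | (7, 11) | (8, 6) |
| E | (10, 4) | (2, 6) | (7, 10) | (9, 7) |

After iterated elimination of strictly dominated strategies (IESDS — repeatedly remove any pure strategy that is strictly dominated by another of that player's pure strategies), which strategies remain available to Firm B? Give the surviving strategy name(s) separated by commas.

Firm A's strategy B is strictly dominated by A (S1: 12>8, S2: 9>3, S3: 6>1, S4: 11>2) and is removed.
For Firm A, A strictly dominates C on the remaining columns (S1: 12>6, S2: 9>3, S3: 6>4, S4: 11>2); eliminate C.
For Firm B, S2 strictly dominates S1 on the remaining rows (A: 6>3, D: 11>3, E: 6>4); eliminate S1.
Firm B's strategy S4 is strictly dominated by S3 (A: 8>6, D: 11>6, E: 10>7) and is removed.
For Firm A, D strictly dominates A on the remaining columns (S2: 12>9, S3: 7>6); eliminate A.
Among the remaining strategies, none is strictly dominated by another pure strategy of the same player, so the elimination stops.
Surviving strategies — Firm A: {D, E}; Firm B: {S2, S3}.

S2, S3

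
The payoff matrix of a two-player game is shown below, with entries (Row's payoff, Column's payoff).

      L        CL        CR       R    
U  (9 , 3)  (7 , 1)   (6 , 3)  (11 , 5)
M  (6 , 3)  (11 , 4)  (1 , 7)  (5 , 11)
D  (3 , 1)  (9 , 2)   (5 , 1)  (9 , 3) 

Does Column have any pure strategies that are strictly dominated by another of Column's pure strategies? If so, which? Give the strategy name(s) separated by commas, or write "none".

L is strictly dominated by R (U: 5>3, M: 11>3, D: 3>1).
R strictly dominates CL — U: 5>1, M: 11>4, D: 3>2.
CR is strictly dominated by R (U: 5>3, M: 11>7, D: 3>1).
R is not dominated — it holds its own against L at U (5>3); CL at U (5>1); CR at U (5>3).

L, CL, CR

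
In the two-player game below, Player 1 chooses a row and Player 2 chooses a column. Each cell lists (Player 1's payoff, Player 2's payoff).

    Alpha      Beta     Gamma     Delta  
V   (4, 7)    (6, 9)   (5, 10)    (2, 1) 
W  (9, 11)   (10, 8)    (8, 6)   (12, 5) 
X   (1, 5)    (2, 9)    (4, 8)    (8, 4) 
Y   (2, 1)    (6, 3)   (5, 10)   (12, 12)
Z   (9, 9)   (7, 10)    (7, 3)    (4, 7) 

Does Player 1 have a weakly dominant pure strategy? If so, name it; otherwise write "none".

W vs V: Alpha: 9>4, Beta: 10>6, Gamma: 8>5, Delta: 12>2.
W vs X: Alpha: 9>1, Beta: 10>2, Gamma: 8>4, Delta: 12>8.
W vs Y: Alpha: 9>2, Beta: 10>6, Gamma: 8>5, Delta: 12=12.
W vs Z: Alpha: 9=9, Beta: 10>7, Gamma: 8>7, Delta: 12>4.
W is at least as good as every other strategy against every opponent action, so it is weakly dominant.

W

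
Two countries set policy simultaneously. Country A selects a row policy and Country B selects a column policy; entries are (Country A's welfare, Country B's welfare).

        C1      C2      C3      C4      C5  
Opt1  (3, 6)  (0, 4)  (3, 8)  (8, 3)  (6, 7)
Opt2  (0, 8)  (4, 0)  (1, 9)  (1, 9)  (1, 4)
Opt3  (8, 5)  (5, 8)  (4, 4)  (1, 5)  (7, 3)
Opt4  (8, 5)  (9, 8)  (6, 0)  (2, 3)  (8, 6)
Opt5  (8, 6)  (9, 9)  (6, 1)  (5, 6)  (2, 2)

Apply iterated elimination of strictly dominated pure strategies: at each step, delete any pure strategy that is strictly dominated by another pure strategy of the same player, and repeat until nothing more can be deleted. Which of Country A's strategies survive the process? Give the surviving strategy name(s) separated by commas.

Opt4, Opt5

For Country A, Opt4 strictly dominates Opt2 on the remaining columns (C1: 8>0, C2: 9>4, C3: 6>1, C4: 2>1, C5: 8>1); eliminate Opt2.
For Country B, C2 strictly dominates C4 on the remaining rows (Opt1: 4>3, Opt3: 8>5, Opt4: 8>3, Opt5: 9>6); eliminate C4.
Country A's strategy Opt1 is strictly dominated by Opt3 (C1: 8>3, C2: 5>0, C3: 4>3, C5: 7>6) and is removed.
Country B's strategy C1 is strictly dominated by C2 (Opt3: 8>5, Opt4: 8>5, Opt5: 9>6) and is removed.
Row Opt3 is eliminated: Opt4 beats it against every remaining column (C2: 9>5, C3: 6>4, C5: 8>7).
For Country B, C2 strictly dominates C3 on the remaining rows (Opt4: 8>0, Opt5: 9>1); eliminate C3.
For Country B, C2 strictly dominates C5 on the remaining rows (Opt4: 8>6, Opt5: 9>2); eliminate C5.
Among the remaining strategies, none is strictly dominated by another pure strategy of the same player, so the elimination stops.
Surviving strategies — Country A: {Opt4, Opt5}; Country B: {C2}.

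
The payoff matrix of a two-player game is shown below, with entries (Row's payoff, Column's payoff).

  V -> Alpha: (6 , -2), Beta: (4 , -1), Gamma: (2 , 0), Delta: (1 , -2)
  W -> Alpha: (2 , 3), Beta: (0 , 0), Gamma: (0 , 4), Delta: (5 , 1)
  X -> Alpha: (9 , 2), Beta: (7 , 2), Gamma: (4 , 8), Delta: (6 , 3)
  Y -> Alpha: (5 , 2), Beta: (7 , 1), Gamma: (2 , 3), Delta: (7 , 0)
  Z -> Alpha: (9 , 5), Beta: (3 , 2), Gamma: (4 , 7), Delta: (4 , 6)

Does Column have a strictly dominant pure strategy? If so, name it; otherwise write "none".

Gamma

Gamma vs Alpha: V: 0>-2, W: 4>3, X: 8>2, Y: 3>2, Z: 7>5.
Gamma vs Beta: V: 0>-1, W: 4>0, X: 8>2, Y: 3>1, Z: 7>2.
Gamma vs Delta: V: 0>-2, W: 4>1, X: 8>3, Y: 3>0, Z: 7>6.
Gamma strictly beats every other strategy against every opponent action, so it is strictly dominant.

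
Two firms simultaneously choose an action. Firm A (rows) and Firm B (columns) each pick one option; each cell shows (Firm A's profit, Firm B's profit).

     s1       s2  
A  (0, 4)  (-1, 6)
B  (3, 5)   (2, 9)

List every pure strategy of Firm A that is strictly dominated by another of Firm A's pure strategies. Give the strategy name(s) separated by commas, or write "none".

A

B strictly dominates A — s1: 3>0, s2: 2>-1.
Nothing dominates B: A at s1 (3>0).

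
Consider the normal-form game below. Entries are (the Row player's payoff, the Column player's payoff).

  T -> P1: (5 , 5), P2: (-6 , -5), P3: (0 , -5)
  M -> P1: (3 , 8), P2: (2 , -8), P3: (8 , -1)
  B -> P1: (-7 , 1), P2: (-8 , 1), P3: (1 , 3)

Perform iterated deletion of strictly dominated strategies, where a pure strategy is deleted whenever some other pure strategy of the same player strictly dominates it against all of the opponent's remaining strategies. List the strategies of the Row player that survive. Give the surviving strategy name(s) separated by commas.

The Row player's strategy B is strictly dominated by M (P1: 3>-7, P2: 2>-8, P3: 8>1) and is removed.
Column P2 is eliminated: P1 beats it against every remaining row (T: 5>-5, M: 8>-8).
The Column player's strategy P3 is strictly dominated by P1 (T: 5>-5, M: 8>-1) and is removed.
For the Row player, T strictly dominates M on the remaining columns (P1: 5>3); eliminate M.
Among the remaining strategies, none is strictly dominated by another pure strategy of the same player, so the elimination stops.
Surviving strategies — the Row player: {T}; the Column player: {P1}.

T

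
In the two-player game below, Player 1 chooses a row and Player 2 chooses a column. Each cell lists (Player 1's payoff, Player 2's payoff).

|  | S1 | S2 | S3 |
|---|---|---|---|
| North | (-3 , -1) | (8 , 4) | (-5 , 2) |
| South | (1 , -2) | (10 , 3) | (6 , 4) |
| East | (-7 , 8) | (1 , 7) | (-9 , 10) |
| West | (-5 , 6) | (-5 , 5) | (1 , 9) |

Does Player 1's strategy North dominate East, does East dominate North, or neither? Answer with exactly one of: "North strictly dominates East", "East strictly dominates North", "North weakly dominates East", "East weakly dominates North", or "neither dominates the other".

Compare North to East across each opponent action: S1: -3>-7, S2: 8>1, S3: -5>-9.
Every comparison favours North, so North strictly dominates East.

North strictly dominates East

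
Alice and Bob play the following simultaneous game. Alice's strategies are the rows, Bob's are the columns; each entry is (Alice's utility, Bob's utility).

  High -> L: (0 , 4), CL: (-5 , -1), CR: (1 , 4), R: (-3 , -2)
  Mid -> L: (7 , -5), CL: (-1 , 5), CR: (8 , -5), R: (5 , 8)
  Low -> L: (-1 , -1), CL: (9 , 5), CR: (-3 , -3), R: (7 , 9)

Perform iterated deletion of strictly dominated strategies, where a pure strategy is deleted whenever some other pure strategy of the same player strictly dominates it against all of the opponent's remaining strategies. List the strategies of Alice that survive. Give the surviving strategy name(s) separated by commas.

Low

For Alice, Mid strictly dominates High on the remaining columns (L: 7>0, CL: -1>-5, CR: 8>1, R: 5>-3); eliminate High.
For Bob, CL strictly dominates L on the remaining rows (Mid: 5>-5, Low: 5>-1); eliminate L.
For Bob, R strictly dominates CL on the remaining rows (Mid: 8>5, Low: 9>5); eliminate CL.
Bob's strategy CR is strictly dominated by R (Mid: 8>-5, Low: 9>-3) and is removed.
For Alice, Low strictly dominates Mid on the remaining columns (R: 7>5); eliminate Mid.
Among the remaining strategies, none is strictly dominated by another pure strategy of the same player, so the elimination stops.
Surviving strategies — Alice: {Low}; Bob: {R}.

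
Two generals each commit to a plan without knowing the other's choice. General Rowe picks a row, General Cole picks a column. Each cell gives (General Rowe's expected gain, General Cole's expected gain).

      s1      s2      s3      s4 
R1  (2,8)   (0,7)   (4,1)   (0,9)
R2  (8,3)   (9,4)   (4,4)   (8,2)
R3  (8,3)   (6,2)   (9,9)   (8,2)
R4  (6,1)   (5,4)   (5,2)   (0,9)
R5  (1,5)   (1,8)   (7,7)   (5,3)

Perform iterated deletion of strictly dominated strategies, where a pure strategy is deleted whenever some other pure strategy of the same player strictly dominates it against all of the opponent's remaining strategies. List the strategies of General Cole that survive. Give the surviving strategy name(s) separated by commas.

s2, s3

For General Rowe, R3 strictly dominates R1 on the remaining columns (s1: 8>2, s2: 6>0, s3: 9>4, s4: 8>0); eliminate R1.
General Rowe's strategy R4 is strictly dominated by R3 (s1: 8>6, s2: 6>5, s3: 9>5, s4: 8>0) and is removed.
General Rowe's strategy R5 is strictly dominated by R3 (s1: 8>1, s2: 6>1, s3: 9>7, s4: 8>5) and is removed.
For General Cole, s3 strictly dominates s1 on the remaining rows (R2: 4>3, R3: 9>3); eliminate s1.
Column s4 is eliminated: s3 beats it against every remaining row (R2: 4>2, R3: 9>2).
Among the remaining strategies, none is strictly dominated by another pure strategy of the same player, so the elimination stops.
Surviving strategies — General Rowe: {R2, R3}; General Cole: {s2, s3}.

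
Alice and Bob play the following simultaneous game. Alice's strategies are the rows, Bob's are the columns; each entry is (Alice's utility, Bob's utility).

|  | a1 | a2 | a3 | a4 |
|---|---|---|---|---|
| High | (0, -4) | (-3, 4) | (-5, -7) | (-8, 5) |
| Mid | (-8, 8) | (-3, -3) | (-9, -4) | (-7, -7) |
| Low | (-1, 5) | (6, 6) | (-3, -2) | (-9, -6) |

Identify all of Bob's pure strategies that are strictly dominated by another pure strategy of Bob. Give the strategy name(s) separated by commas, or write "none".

a1: no other strategy beats it everywhere (a2 at Mid (8>-3); a3 at High (-4>-7); a4 at Mid (8>-7)).
a2 is not dominated — it holds its own against a1 at High (4>-4); a3 at High (4>-7); a4 at Mid (-3>-7).
a1 strictly dominates a3 — High: -4>-7, Mid: 8>-4, Low: 5>-2.
a4: no other strategy beats it everywhere (a1 at High (5>-4); a2 at High (5>4); a3 at High (5>-7)).

a3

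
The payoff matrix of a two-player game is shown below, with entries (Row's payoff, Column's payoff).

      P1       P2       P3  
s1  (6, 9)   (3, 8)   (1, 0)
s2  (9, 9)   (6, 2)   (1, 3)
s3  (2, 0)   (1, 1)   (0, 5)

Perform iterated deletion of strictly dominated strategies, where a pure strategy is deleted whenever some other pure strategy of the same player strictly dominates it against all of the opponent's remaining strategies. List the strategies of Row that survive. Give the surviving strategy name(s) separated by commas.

s2

For Row, s1 strictly dominates s3 on the remaining columns (P1: 6>2, P2: 3>1, P3: 1>0); eliminate s3.
Column P2 is eliminated: P1 beats it against every remaining row (s1: 9>8, s2: 9>2).
Column P3 is eliminated: P1 beats it against every remaining row (s1: 9>0, s2: 9>3).
For Row, s2 strictly dominates s1 on the remaining columns (P1: 9>6); eliminate s1.
Among the remaining strategies, none is strictly dominated by another pure strategy of the same player, so the elimination stops.
Surviving strategies — Row: {s2}; Column: {P1}.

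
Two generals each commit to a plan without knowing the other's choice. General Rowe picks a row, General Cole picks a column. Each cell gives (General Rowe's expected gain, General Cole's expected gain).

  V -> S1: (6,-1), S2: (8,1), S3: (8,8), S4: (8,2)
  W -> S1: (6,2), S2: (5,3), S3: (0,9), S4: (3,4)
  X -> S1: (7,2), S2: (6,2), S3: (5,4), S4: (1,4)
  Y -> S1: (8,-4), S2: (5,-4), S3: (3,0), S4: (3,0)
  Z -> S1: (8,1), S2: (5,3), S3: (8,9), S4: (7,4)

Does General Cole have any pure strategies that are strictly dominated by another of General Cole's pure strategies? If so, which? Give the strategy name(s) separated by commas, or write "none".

S1, S2

S1: dominated, since S3 does at least as well everywhere (V: 8>-1, W: 9>2, X: 4>2, Y: 0>-4, Z: 9>1).
S3 strictly dominates S2 — V: 8>1, W: 9>3, X: 4>2, Y: 0>-4, Z: 9>3.
S3 is not dominated — it holds its own against S1 at V (8>-1); S2 at V (8>1); S4 at V (8>2).
S4 is not dominated — it holds its own against S1 at V (2>-1); S2 at V (2>1); S3 at X (4=4).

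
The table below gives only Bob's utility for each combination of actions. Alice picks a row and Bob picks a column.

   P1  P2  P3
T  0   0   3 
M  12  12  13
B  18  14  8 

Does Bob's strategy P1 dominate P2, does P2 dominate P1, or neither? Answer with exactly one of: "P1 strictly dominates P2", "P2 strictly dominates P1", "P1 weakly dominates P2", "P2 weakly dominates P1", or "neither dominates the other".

Compare P1 to P2 across every action of Alice: T: 0=0, M: 12=12, B: 18>14.
P1 is at least as good everywhere and strictly better somewhere (tied only at T, M), so P1 weakly but not strictly dominates P2.

P1 weakly dominates P2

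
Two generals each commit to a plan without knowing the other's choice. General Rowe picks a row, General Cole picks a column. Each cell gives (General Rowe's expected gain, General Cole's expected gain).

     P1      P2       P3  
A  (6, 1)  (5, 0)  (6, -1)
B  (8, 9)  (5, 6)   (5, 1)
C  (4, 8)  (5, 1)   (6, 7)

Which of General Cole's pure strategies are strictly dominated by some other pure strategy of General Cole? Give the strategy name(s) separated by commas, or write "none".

P1 is not dominated — it holds its own against P2 at A (1>0); P3 at A (1>-1).
P2: dominated, since P1 does at least as well everywhere (A: 1>0, B: 9>6, C: 8>1).
P1 strictly dominates P3 — A: 1>-1, B: 9>1, C: 8>7.

P2, P3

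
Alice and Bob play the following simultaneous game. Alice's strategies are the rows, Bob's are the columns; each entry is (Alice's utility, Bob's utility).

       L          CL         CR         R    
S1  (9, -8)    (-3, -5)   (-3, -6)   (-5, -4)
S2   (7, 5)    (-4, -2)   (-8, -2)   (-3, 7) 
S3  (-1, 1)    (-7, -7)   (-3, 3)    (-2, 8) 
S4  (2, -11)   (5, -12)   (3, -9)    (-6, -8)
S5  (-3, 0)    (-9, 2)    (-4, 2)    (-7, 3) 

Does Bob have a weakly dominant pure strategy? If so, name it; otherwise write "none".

R vs L: S1: -4>-8, S2: 7>5, S3: 8>1, S4: -8>-11, S5: 3>0.
R vs CL: S1: -4>-5, S2: 7>-2, S3: 8>-7, S4: -8>-12, S5: 3>2.
R vs CR: S1: -4>-6, S2: 7>-2, S3: 8>3, S4: -8>-9, S5: 3>2.
R is at least as good as every other strategy against every opponent action, so it is weakly dominant.

R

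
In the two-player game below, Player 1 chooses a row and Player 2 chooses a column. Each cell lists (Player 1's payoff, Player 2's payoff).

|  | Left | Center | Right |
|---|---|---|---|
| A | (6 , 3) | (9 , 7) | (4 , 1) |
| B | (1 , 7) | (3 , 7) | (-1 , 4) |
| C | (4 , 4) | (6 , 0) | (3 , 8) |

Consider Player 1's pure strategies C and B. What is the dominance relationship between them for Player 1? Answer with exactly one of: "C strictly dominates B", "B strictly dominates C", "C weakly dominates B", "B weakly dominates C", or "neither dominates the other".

C's payoffs vs B's, by Player 2's action — Left: 4>1, Center: 6>3, Right: 3>-1.
C gives a strictly higher payoff against each choice by Player 2, so C strictly dominates B.

C strictly dominates B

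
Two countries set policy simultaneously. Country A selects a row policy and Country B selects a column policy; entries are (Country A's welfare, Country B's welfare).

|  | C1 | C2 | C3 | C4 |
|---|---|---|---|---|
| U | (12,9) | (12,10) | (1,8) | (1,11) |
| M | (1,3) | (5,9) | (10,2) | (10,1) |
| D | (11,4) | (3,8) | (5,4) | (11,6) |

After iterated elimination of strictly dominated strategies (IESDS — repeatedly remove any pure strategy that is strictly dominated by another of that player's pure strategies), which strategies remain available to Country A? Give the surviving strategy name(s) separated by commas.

U, M, D

For Country B, C2 strictly dominates C1 on the remaining rows (U: 10>9, M: 9>3, D: 8>4); eliminate C1.
For Country B, C2 strictly dominates C3 on the remaining rows (U: 10>8, M: 9>2, D: 8>4); eliminate C3.
Among the remaining strategies, none is strictly dominated by another pure strategy of the same player, so the elimination stops.
Surviving strategies — Country A: {U, M, D}; Country B: {C2, C4}.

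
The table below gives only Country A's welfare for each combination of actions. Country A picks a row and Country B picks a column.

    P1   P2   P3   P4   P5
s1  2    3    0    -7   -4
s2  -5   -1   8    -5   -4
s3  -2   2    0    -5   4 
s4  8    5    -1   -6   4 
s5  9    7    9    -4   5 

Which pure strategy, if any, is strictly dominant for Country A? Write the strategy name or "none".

s5

s5 vs s1: P1: 9>2, P2: 7>3, P3: 9>0, P4: -4>-7, P5: 5>-4.
s5 vs s2: P1: 9>-5, P2: 7>-1, P3: 9>8, P4: -4>-5, P5: 5>-4.
s5 vs s3: P1: 9>-2, P2: 7>2, P3: 9>0, P4: -4>-5, P5: 5>4.
s5 vs s4: P1: 9>8, P2: 7>5, P3: 9>-1, P4: -4>-6, P5: 5>4.
s5 strictly beats every other strategy against every opponent action, so it is strictly dominant.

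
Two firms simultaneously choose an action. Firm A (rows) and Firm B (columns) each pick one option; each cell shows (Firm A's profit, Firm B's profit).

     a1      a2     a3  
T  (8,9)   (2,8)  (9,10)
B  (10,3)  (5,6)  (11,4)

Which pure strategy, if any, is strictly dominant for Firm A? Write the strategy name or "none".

B vs T: a1: 10>8, a2: 5>2, a3: 11>9.
B strictly beats every other strategy against every opponent action, so it is strictly dominant.

B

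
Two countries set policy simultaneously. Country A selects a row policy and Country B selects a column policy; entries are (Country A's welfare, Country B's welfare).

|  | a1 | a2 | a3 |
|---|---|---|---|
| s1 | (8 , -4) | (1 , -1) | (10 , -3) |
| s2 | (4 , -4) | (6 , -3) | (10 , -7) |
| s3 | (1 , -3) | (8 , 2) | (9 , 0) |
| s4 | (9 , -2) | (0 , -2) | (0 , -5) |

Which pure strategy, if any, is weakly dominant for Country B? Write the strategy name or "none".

a2

a2 vs a1: s1: -1>-4, s2: -3>-4, s3: 2>-3, s4: -2=-2.
a2 vs a3: s1: -1>-3, s2: -3>-7, s3: 2>0, s4: -2>-5.
a2 is at least as good as every other strategy against every opponent action, so it is weakly dominant.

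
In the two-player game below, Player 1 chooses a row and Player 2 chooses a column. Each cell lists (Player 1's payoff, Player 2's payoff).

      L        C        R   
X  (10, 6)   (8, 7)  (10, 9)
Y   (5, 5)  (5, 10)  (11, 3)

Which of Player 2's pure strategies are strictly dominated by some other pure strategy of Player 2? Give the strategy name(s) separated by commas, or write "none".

C strictly dominates L — X: 7>6, Y: 10>5.
C: no other strategy beats it everywhere (L at X (7>6); R at Y (10>3)).
Nothing dominates R: L at X (9>6); C at X (9>7).

L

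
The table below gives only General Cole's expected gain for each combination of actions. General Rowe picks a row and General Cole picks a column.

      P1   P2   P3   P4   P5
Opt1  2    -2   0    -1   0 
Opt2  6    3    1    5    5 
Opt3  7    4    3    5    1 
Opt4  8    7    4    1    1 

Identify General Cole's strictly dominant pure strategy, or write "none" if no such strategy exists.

P1 vs P2: Opt1: 2>-2, Opt2: 6>3, Opt3: 7>4, Opt4: 8>7.
P1 vs P3: Opt1: 2>0, Opt2: 6>1, Opt3: 7>3, Opt4: 8>4.
P1 vs P4: Opt1: 2>-1, Opt2: 6>5, Opt3: 7>5, Opt4: 8>1.
P1 vs P5: Opt1: 2>0, Opt2: 6>5, Opt3: 7>1, Opt4: 8>1.
P1 strictly beats every other strategy against every opponent action, so it is strictly dominant.

P1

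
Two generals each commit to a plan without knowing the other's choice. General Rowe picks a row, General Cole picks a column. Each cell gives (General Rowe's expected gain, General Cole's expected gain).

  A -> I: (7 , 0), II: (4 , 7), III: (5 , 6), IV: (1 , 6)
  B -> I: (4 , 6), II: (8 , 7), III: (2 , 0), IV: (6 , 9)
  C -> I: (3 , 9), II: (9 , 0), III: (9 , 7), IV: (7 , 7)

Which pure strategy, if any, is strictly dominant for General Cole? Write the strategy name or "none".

none

I fails to dominate II at A (0<7).
II fails to dominate I at C (0<9).
III fails to dominate I at B (0<6).
IV fails to dominate I at C (7<9).
No single strategy dominates all the others.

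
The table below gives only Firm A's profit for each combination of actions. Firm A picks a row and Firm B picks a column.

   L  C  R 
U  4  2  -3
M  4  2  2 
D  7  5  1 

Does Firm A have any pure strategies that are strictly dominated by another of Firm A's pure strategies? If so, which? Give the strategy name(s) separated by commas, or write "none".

U

U: dominated, since D does at least as well everywhere (L: 7>4, C: 5>2, R: 1>-3).
Nothing dominates M: U at L (4=4); D at R (2>1).
Nothing dominates D: U at L (7>4); M at L (7>4).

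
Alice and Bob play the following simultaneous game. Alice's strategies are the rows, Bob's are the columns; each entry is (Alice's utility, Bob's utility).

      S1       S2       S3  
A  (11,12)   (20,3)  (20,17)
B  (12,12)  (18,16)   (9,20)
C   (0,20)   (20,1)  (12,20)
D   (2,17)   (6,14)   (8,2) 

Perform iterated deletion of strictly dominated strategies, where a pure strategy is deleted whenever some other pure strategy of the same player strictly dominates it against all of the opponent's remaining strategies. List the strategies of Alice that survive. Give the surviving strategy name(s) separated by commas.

For Alice, A strictly dominates D on the remaining columns (S1: 11>2, S2: 20>6, S3: 20>8); eliminate D.
Bob's strategy S2 is strictly dominated by S3 (A: 17>3, B: 20>16, C: 20>1) and is removed.
Row C is eliminated: A beats it against every remaining column (S1: 11>0, S3: 20>12).
Column S1 is eliminated: S3 beats it against every remaining row (A: 17>12, B: 20>12).
For Alice, A strictly dominates B on the remaining columns (S3: 20>9); eliminate B.
Among the remaining strategies, none is strictly dominated by another pure strategy of the same player, so the elimination stops.
Surviving strategies — Alice: {A}; Bob: {S3}.

A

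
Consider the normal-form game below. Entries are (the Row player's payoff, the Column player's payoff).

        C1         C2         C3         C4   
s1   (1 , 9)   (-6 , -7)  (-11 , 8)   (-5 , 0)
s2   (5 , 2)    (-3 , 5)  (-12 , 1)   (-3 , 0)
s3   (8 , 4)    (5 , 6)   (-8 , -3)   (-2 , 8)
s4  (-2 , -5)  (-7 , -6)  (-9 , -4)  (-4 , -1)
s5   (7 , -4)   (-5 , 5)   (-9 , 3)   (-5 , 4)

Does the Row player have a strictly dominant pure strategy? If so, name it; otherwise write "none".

s3

s3 vs s1: C1: 8>1, C2: 5>-6, C3: -8>-11, C4: -2>-5.
s3 vs s2: C1: 8>5, C2: 5>-3, C3: -8>-12, C4: -2>-3.
s3 vs s4: C1: 8>-2, C2: 5>-7, C3: -8>-9, C4: -2>-4.
s3 vs s5: C1: 8>7, C2: 5>-5, C3: -8>-9, C4: -2>-5.
s3 strictly beats every other strategy against every opponent action, so it is strictly dominant.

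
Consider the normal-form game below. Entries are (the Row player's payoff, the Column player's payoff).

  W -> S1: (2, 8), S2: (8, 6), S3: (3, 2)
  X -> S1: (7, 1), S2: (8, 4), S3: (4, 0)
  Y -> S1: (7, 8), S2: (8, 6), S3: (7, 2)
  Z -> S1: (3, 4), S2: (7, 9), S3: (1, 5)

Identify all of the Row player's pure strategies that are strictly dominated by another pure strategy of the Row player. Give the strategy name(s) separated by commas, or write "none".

Nothing dominates W: X at S2 (8=8); Y at S2 (8=8); Z at S2 (8>7).
X: no other strategy beats it everywhere (W at S1 (7>2); Y at S1 (7=7); Z at S1 (7>3)).
Y: no other strategy beats it everywhere (W at S1 (7>2); X at S1 (7=7); Z at S1 (7>3)).
Z is strictly dominated by X (S1: 7>3, S2: 8>7, S3: 4>1).

Z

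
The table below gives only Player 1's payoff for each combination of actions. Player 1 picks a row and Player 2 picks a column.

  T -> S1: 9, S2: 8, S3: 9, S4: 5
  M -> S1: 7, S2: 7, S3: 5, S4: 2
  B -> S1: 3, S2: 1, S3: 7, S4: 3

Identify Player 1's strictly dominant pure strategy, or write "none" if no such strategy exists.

T

T vs M: S1: 9>7, S2: 8>7, S3: 9>5, S4: 5>2.
T vs B: S1: 9>3, S2: 8>1, S3: 9>7, S4: 5>3.
T strictly beats every other strategy against every opponent action, so it is strictly dominant.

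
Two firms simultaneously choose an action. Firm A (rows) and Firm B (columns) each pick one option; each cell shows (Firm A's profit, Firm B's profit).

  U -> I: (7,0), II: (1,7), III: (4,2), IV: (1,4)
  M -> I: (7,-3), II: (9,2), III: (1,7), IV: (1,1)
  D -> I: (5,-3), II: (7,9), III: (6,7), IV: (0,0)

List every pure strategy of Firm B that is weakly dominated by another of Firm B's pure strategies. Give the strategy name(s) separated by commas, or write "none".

I: dominated, since II does at least as well everywhere (U: 7>0, M: 2>-3, D: 9>-3).
II: no other strategy beats it everywhere (I at U (7>0); III at U (7>2); IV at U (7>4)).
III is not dominated — it holds its own against I at U (2>0); II at M (7>2); IV at M (7>1).
IV: dominated, since II does at least as well everywhere (U: 7>4, M: 2>1, D: 9>0).

I, IV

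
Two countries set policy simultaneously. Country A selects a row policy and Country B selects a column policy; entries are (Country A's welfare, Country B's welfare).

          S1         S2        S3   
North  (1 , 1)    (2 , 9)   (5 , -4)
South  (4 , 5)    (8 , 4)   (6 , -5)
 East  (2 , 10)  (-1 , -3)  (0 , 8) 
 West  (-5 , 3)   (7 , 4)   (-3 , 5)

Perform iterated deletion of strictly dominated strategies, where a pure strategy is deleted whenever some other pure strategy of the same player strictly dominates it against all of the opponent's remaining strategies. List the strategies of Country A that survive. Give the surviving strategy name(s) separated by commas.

South

For Country A, South strictly dominates North on the remaining columns (S1: 4>1, S2: 8>2, S3: 6>5); eliminate North.
Country A's strategy East is strictly dominated by South (S1: 4>2, S2: 8>-1, S3: 6>0) and is removed.
Country A's strategy West is strictly dominated by South (S1: 4>-5, S2: 8>7, S3: 6>-3) and is removed.
For Country B, S1 strictly dominates S2 on the remaining rows (South: 5>4); eliminate S2.
Country B's strategy S3 is strictly dominated by S1 (South: 5>-5) and is removed.
Among the remaining strategies, none is strictly dominated by another pure strategy of the same player, so the elimination stops.
Surviving strategies — Country A: {South}; Country B: {S1}.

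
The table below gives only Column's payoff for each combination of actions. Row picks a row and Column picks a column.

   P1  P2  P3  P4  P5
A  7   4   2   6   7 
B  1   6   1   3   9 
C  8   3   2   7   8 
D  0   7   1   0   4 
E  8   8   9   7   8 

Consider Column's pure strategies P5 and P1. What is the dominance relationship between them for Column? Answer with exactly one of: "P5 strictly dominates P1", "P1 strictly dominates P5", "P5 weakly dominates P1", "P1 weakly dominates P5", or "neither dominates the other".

P5 weakly dominates P1

Compare P5 to P1 across every action of Row: A: 7=7, B: 9>1, C: 8=8, D: 4>0, E: 8=8.
P5 is at least as good everywhere and strictly better somewhere (tied only at A, C, E), so P5 weakly but not strictly dominates P1.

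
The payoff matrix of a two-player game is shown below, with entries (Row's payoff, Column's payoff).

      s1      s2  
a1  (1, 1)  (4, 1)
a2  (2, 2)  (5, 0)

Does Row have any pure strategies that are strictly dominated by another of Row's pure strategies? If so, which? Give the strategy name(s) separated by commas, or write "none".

a1

a1 is strictly dominated by a2 (s1: 2>1, s2: 5>4).
Nothing dominates a2: a1 at s1 (2>1).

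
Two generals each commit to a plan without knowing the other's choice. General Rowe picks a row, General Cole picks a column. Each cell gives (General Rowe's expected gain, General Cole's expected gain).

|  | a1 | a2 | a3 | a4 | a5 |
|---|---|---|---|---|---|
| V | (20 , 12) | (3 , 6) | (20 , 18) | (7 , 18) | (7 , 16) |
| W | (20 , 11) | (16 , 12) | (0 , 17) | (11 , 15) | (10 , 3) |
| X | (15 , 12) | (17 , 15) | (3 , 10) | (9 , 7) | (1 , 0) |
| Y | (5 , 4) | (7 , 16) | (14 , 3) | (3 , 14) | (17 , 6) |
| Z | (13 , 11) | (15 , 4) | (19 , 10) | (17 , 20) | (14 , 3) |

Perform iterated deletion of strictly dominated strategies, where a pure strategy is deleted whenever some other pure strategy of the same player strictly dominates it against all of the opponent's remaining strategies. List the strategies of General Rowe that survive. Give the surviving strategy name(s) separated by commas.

For General Cole, a4 strictly dominates a5 on the remaining rows (V: 18>16, W: 15>3, X: 7>0, Y: 14>6, Z: 20>3); eliminate a5.
Row Y is eliminated: Z beats it against every remaining column (a1: 13>5, a2: 15>7, a3: 19>14, a4: 17>3).
Among the remaining strategies, none is strictly dominated by another pure strategy of the same player, so the elimination stops.
Surviving strategies — General Rowe: {V, W, X, Z}; General Cole: {a1, a2, a3, a4}.

V, W, X, Z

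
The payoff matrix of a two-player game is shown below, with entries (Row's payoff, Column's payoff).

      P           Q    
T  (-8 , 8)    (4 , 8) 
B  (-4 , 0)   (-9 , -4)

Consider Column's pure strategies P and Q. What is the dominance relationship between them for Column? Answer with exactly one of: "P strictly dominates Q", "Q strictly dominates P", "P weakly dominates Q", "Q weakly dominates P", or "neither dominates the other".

P weakly dominates Q

Compare P to Q across every action of Row: T: 8=8, B: 0>-4.
P is at least as good everywhere and strictly better somewhere (tied only at T), so P weakly but not strictly dominates Q.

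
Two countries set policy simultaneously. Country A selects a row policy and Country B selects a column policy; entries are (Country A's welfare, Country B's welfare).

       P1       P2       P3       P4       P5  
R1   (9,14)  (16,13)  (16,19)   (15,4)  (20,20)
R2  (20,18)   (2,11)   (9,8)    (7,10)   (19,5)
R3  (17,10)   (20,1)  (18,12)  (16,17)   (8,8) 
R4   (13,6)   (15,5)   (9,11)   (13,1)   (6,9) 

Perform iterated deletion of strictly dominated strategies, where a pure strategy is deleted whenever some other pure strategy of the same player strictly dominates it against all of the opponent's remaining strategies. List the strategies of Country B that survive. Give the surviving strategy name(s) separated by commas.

P1, P3, P4, P5

Row R4 is eliminated: R3 beats it against every remaining column (P1: 17>13, P2: 20>15, P3: 18>9, P4: 16>13, P5: 8>6).
Column P2 is eliminated: P1 beats it against every remaining row (R1: 14>13, R2: 18>11, R3: 10>1).
Among the remaining strategies, none is strictly dominated by another pure strategy of the same player, so the elimination stops.
Surviving strategies — Country A: {R1, R2, R3}; Country B: {P1, P3, P4, P5}.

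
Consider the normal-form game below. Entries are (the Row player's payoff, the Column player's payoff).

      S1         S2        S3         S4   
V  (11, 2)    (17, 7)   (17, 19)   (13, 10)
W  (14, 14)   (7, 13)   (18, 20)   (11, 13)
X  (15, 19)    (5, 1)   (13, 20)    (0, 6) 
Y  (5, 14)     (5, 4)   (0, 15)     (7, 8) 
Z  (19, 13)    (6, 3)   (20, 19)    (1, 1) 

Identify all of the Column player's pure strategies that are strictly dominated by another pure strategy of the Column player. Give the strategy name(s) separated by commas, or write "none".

S1, S2, S4

S1: dominated, since S3 does at least as well everywhere (V: 19>2, W: 20>14, X: 20>19, Y: 15>14, Z: 19>13).
S2 is strictly dominated by S3 (V: 19>7, W: 20>13, X: 20>1, Y: 15>4, Z: 19>3).
S3: no other strategy beats it everywhere (S1 at V (19>2); S2 at V (19>7); S4 at V (19>10)).
S3 strictly dominates S4 — V: 19>10, W: 20>13, X: 20>6, Y: 15>8, Z: 19>1.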